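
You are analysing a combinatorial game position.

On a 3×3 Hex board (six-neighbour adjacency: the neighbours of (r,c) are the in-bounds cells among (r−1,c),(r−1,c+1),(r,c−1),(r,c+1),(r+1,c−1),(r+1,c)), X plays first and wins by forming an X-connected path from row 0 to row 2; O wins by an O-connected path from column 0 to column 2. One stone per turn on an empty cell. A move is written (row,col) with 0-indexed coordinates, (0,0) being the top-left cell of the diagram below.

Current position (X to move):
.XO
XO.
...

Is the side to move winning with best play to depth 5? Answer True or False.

p1 X@[.XO/XO./...]: (0,0)[XXO/XO./...]-1 (1,2)[.XO/XOX/...]-1 (2,0)[.XO/XO./X..]+1* (2,1)[.XO/XO./.X.]-1 (2,2)[.XO/XO./..X]-1
p2 O@[.XO/XO./X..] terminal -1; root [.XO/XO./...] d5

X winning at [.XO/XO./...]: True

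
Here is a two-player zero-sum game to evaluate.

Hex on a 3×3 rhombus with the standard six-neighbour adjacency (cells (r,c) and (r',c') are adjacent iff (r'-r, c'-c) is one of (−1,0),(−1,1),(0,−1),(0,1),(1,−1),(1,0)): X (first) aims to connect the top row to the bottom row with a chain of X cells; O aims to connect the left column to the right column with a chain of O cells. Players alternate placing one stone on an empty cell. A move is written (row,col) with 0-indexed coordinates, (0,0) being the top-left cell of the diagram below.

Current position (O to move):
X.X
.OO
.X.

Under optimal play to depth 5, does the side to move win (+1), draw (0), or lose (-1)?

[X.X/.OO/.X.] O move#1: (0,1):+1/XOX/.OO/.X.*, (1,0):+1/X.X/OOO/.X., (2,0):+1/X.X/.OO/OX., (2,2):+1/X.X/.OO/.XO
[XOX/.OO/.X.] X move#2: (1,0):-1/XOX/XOO/.X.*, (2,0):-1/XOX/.OO/XX., (2,2):-1/XOX/.OO/.XX
[XOX/XOO/.X.] O move#3: (2,0):+1/XOX/XOO/OX.*, (2,2):-1/XOX/XOO/.XO
[XOX/XOO/OX.] end (terminal -1, X#4); searched X.X/.OO/.X. to 5

value(X.X/.OO/.X., O) = +1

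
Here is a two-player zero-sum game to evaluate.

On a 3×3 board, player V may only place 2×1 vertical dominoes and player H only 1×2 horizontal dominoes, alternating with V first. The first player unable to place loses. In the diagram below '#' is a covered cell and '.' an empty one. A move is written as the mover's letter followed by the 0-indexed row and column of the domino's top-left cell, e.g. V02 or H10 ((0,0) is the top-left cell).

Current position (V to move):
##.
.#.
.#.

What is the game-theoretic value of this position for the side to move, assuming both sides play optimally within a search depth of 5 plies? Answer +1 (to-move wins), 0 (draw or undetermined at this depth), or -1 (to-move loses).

value(##./.#./.#., V) = +1

p1 V@[##./.#./.#.]: V02[###/.##/.#.]+1* V10[##./##./##.]+1 V12[##./.##/.##]+1
p2 H@[###/.##/.#.] terminal -1; root [##./.#./.#.] d5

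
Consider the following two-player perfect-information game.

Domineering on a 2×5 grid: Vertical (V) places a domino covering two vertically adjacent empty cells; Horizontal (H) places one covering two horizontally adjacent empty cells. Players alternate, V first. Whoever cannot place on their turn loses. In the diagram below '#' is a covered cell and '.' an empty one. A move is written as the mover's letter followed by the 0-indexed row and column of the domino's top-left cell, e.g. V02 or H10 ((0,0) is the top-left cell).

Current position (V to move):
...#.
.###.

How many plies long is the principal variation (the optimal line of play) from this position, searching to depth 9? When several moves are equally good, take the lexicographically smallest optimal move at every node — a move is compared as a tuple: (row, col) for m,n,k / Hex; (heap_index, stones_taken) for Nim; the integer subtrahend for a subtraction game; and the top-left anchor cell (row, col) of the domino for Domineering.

ply 1, V at ...#./.###. | V00=+1→#..#./####.*; V04=-1→...##/.####
ply 2, H at #..#./####. | H01=-1→####./####.*
ply 3, V at ####./####. | V04=+1→#####/#####*
ply 4: #####/##### is terminal -1 (H); from ...#./.###. depth 9

PV length from [...#./.###.]: 3 plies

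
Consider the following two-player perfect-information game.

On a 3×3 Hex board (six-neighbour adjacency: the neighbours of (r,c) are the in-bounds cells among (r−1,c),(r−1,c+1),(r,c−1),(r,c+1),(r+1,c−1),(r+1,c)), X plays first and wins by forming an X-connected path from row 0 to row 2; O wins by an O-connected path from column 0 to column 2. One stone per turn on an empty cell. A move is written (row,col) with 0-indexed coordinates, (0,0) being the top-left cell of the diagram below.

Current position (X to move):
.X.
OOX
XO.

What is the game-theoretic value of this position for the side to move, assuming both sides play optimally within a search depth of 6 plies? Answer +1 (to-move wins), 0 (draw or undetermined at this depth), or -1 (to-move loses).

ply 1, X at .X./OOX/XO. | (0,0)=-1→XX./OOX/XO.*; (0,2)=-1→.XX/OOX/XO.; (2,2)=-1→.X./OOX/XOX
ply 2, O at XX./OOX/XO. | (0,2)=+1→XXO/OOX/XO.*; (2,2)=+1→XX./OOX/XOO
ply 3: XXO/OOX/XO. is terminal -1 (X); from .X./OOX/XO. depth 6

value(.X./OOX/XO., X) = -1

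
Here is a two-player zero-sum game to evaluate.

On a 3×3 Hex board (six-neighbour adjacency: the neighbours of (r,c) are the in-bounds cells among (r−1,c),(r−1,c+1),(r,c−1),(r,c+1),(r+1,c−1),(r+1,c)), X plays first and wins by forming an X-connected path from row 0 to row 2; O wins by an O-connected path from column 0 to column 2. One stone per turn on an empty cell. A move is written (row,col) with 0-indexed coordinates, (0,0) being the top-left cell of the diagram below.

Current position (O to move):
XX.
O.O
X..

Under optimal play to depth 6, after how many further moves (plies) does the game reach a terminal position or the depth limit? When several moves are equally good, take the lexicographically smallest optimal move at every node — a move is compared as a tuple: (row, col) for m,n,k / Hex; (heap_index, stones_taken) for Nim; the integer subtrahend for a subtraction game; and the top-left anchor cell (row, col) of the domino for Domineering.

ply 1, O at XX./O.O/X.. | (0,2)=-1→XXO/O.O/X..; (1,1)=+1→XX./OOO/X..*; (2,1)=-1→XX./O.O/XO.; (2,2)=-1→XX./O.O/X.O
ply 2: XX./OOO/X.. is terminal -1 (X); from XX./O.O/X.. depth 6

PV length from [XX./O.O/X..]: 1 ply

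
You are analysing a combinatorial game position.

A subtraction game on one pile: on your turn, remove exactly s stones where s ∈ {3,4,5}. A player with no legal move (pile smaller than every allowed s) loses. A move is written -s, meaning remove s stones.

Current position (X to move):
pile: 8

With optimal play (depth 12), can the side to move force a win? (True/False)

X winning at [8]: False

ply 1, X at 8 | -3=-1→5*; -4=-1→4; -5=-1→3
ply 2, O at 5 | -3=+1→2*; -4=+1→1; -5=+1→0
ply 3: 2 is terminal -1 (X); from 8 depth 12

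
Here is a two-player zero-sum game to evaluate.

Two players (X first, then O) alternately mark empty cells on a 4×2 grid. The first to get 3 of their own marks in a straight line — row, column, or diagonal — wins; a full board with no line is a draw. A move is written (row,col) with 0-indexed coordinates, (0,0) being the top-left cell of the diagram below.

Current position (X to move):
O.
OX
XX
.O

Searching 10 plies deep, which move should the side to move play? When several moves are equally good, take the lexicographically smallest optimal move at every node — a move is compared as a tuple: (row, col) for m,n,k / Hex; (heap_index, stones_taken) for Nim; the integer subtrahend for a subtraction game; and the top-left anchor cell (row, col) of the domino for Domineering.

X's best at [O./OX/XX/.O]: (0,1)

p1 X@[O./OX/XX/.O]: (0,1)[OX/OX/XX/.O]+1* (3,0)[O./OX/XX/XO]+0
p2 O@[OX/OX/XX/.O] terminal -1; root [O./OX/XX/.O] d10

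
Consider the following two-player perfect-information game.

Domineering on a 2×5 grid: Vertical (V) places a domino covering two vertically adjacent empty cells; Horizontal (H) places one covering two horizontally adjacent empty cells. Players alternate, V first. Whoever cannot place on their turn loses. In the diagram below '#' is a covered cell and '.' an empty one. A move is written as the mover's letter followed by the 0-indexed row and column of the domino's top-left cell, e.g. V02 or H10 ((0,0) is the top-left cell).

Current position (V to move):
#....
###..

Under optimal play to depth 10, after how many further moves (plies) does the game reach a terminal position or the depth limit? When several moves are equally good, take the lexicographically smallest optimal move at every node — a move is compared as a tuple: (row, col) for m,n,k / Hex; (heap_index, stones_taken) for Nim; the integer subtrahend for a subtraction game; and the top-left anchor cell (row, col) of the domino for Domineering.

PV length from [#..../###..]: 3 plies

p1 V@[#..../###..]: V03[#..#./####.]+1* V04[#...#/###.#]-1
p2 H@[#..#./####.]: H01[####./####.]-1*
p3 V@[####./####.]: V04[#####/#####]+1*
p4 H@[#####/#####] terminal -1; root [#..../###..] d10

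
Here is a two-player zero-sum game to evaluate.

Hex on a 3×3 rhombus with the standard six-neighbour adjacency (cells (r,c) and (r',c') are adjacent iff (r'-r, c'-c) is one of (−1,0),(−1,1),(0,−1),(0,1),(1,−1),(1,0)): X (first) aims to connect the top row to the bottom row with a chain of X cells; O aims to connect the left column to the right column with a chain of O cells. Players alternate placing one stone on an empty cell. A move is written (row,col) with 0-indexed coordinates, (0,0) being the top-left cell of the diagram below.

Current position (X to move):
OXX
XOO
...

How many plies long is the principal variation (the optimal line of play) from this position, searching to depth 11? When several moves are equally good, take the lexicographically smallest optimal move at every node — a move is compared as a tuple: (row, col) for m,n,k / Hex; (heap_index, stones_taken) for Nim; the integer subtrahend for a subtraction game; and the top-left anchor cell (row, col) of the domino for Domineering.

ply 1, X at OXX/XOO/... | (2,0)=+1→OXX/XOO/X..*; (2,1)=-1→OXX/XOO/.X.; (2,2)=-1→OXX/XOO/..X
ply 2: OXX/XOO/X.. is terminal -1 (O); from OXX/XOO/... depth 11

PV length from [OXX/XOO/...]: 1 ply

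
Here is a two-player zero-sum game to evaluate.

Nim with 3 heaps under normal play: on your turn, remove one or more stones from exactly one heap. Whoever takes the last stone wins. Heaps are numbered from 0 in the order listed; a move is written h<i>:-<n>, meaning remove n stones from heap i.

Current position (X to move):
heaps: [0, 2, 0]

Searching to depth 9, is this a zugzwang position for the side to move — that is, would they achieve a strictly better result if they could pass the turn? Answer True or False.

[(0,2,0)] X move#1: h1:-1:-1/(0,1,0), h1:-2:+1/(0,0,0)*
[(0,0,0)] end (terminal -1, O#2); searched (0,2,0) to 9
pass branch (O moves first from the same position):
  | [(0,2,0)] O move#1: h1:-1:-1/(0,1,0), h1:-2:+1/(0,0,0)*
  | [(0,0,0)] end (terminal -1, X#2); searched (0,2,0) to 9
X moving scores +1; X passing scores -1

zugzwang((0,2,0), X) = False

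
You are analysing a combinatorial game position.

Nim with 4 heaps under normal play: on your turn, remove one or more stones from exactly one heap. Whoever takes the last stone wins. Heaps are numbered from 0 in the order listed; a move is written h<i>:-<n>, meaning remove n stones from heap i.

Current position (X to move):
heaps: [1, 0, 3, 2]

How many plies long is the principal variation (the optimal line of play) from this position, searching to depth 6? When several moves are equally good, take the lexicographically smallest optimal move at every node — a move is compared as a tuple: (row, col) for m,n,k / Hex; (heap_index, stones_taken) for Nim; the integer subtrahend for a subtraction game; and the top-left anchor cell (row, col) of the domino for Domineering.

PV length from [(1,0,3,2)]: 6 plies

ply 1, X at (1,0,3,2) | h0:-1=-1→(0,0,3,2)*; h2:-1=-1→(1,0,2,2); h2:-2=-1→(1,0,1,2); h2:-3=-1→(1,0,0,2); h3:-1=-1→(1,0,3,1); h3:-2=-1→(1,0,3,0)
ply 2, O at (0,0,3,2) | h2:-1=+1→(0,0,2,2)*; h2:-2=-1→(0,0,1,2); h2:-3=-1→(0,0,0,2); h3:-1=-1→(0,0,3,1); h3:-2=-1→(0,0,3,0)
ply 3, X at (0,0,2,2) | h2:-1=-1→(0,0,1,2)*; h2:-2=-1→(0,0,0,2); h3:-1=-1→(0,0,2,1); h3:-2=-1→(0,0,2,0)
ply 4, O at (0,0,1,2) | h2:-1=-1→(0,0,0,2); h3:-1=+1→(0,0,1,1)*; h3:-2=-1→(0,0,1,0)
ply 5, X at (0,0,1,1) | h2:-1=-1→(0,0,0,1)*; h3:-1=-1→(0,0,1,0)
ply 6, O at (0,0,0,1) | h3:-1=+1→(0,0,0,0)*
ply 7: (0,0,0,0) is terminal -1 (X); from (1,0,3,2) depth 6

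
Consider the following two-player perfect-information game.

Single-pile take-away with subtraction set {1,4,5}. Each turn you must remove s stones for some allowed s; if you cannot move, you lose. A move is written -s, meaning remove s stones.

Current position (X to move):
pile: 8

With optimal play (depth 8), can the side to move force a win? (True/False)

p1 X@[8]: -1[7]-1* -4[4]-1 -5[3]-1
p2 O@[7]: -1[6]-1 -4[3]-1 -5[2]+1*
p3 X@[2]: -1[1]-1*
p4 O@[1]: -1[0]+1*
p5 X@[0] terminal -1; root [8] d8

X winning at [8]: False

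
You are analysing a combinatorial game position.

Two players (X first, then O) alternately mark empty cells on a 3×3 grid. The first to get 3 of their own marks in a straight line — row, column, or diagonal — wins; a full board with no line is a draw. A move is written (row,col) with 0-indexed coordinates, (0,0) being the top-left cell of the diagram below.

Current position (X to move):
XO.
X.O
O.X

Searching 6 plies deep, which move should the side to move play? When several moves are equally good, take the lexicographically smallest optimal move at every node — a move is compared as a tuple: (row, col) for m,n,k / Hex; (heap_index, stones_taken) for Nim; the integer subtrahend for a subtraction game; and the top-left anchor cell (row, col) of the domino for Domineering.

[XO./X.O/O.X] X move#1: (0,2):+0/XOX/X.O/O.X, (1,1):+1/XO./XXO/O.X*, (2,1):+0/XO./X.O/OXX
[XO./XXO/O.X] end (terminal -1, O#2); searched XO./X.O/O.X to 6

X's best at [XO./X.O/O.X]: (1,1)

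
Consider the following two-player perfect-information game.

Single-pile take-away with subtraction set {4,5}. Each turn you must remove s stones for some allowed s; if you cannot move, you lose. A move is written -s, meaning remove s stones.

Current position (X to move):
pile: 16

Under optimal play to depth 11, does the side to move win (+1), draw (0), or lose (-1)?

value(16, X) = +1

ply 1, X at 16 | -4=+1→12*; -5=+1→11
ply 2, O at 12 | -4=-1→8*; -5=-1→7
ply 3, X at 8 | -4=-1→4; -5=+1→3*
ply 4: 3 is terminal -1 (O); from 16 depth 11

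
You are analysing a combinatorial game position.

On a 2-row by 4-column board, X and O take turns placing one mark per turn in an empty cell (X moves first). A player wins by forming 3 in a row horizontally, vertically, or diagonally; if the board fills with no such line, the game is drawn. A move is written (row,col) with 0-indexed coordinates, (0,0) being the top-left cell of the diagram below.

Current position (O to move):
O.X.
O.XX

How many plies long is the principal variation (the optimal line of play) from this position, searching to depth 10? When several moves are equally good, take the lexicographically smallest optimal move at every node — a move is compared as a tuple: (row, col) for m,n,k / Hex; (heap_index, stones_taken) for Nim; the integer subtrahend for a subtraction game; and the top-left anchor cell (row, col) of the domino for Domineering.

[O.X./O.XX] O move#1: (0,1):-1/OOX./O.XX, (0,3):-1/O.XO/O.XX, (1,1):+0/O.X./OOXX*
[O.X./OOXX] X move#2: (0,1):+0/OXX./OOXX*, (0,3):+0/O.XX/OOXX
[OXX./OOXX] O move#3: (0,3):+0/OXXO/OOXX*
[OXXO/OOXX] end (terminal +0, X#4); searched O.X./O.XX to 10

PV length from [O.X./O.XX]: 3 plies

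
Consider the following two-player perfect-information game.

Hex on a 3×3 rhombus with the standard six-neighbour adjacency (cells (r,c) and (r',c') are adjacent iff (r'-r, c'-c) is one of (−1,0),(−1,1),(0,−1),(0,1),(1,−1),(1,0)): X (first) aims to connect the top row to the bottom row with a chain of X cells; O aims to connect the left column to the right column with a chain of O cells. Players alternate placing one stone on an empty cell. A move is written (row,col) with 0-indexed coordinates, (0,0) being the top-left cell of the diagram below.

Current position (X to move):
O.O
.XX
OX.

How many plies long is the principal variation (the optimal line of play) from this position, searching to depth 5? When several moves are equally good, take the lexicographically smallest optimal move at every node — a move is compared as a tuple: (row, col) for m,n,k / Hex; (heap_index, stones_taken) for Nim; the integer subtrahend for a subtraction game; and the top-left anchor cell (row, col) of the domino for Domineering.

PV length from [O.O/.XX/OX.]: 1 ply

[O.O/.XX/OX.] X move#1: (0,1):+1/OXO/.XX/OX.*, (1,0):-1/O.O/XXX/OX., (2,2):-1/O.O/.XX/OXX
[OXO/.XX/OX.] end (terminal -1, O#2); searched O.O/.XX/OX. to 5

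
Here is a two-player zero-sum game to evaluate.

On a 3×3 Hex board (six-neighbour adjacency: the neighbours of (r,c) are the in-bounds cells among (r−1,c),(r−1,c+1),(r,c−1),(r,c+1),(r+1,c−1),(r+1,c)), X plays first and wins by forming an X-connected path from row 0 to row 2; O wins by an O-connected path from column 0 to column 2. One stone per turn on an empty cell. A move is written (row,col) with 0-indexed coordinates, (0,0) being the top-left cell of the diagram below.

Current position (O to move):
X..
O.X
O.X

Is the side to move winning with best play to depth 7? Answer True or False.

O winning at [X../O.X/O.X]: True

[X../O.X/O.X] O move#1: (0,1):-1/XO./O.X/O.X, (0,2):+1/X.O/O.X/O.X*, (1,1):-1/X../OOX/O.X, (2,1):-1/X../O.X/OOX
[X.O/O.X/O.X] X move#2: (0,1):-1/XXO/O.X/O.X*, (1,1):-1/X.O/OXX/O.X, (2,1):-1/X.O/O.X/OXX
[XXO/O.X/O.X] O move#3: (1,1):+1/XXO/OOX/O.X*, (2,1):-1/XXO/O.X/OOX
[XXO/OOX/O.X] end (terminal -1, X#4); searched X../O.X/O.X to 7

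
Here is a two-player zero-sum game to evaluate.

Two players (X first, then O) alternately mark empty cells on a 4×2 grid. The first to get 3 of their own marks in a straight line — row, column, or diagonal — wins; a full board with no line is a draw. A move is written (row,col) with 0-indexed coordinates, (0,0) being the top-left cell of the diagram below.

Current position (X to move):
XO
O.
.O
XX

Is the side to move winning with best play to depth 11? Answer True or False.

[XO/O./.O/XX] X move#1: (1,1):+0/XO/OX/.O/XX*, (2,0):-1/XO/O./XO/XX
[XO/OX/.O/XX] O move#2: (2,0):+0/XO/OX/OO/XX*
[XO/OX/OO/XX] end (terminal +0, X#3); searched XO/O./.O/XX to 11

X winning at [XO/O./.O/XX]: False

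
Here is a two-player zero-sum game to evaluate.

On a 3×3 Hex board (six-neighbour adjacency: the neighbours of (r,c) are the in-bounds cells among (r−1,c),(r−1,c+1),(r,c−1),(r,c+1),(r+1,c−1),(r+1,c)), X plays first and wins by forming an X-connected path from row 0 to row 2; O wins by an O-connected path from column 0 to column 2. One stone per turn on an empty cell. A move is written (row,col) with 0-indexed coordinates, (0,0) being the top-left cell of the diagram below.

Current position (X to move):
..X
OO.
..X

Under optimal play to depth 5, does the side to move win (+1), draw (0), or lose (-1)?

[..X/OO./..X] X move#1: (0,0):-1/X.X/OO./..X, (0,1):-1/.XX/OO./..X, (1,2):+1/..X/OOX/..X*, (2,0):-1/..X/OO./X.X, (2,1):-1/..X/OO./.XX
[..X/OOX/..X] end (terminal -1, O#2); searched ..X/OO./..X to 5

value(..X/OO./..X, X) = +1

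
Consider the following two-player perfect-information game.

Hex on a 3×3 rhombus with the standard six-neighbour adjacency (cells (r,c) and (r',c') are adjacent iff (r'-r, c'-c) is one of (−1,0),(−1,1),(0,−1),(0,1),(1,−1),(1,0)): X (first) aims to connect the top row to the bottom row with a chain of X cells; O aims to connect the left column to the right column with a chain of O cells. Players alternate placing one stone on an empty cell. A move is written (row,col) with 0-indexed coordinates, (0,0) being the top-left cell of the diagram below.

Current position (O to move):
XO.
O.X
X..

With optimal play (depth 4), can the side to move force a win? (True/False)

[XO./O.X/X..] O move#1: (0,2):+1/XOO/O.X/X..*, (1,1):-1/XO./OOX/X.., (2,1):-1/XO./O.X/XO., (2,2):-1/XO./O.X/X.O
[XOO/O.X/X..] end (terminal -1, X#2); searched XO./O.X/X.. to 4

O winning at [XO./O.X/X..]: True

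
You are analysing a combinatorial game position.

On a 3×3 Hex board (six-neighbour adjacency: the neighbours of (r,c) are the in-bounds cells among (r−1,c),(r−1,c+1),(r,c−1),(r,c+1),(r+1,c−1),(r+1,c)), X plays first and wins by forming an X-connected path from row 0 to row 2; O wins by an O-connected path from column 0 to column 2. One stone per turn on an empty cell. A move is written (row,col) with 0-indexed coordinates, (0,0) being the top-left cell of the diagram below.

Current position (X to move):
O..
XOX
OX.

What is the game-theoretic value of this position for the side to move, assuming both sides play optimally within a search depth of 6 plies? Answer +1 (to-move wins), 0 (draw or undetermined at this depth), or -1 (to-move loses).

p1 X@[O../XOX/OX.]: (0,1)[OX./XOX/OX.]-1 (0,2)[O.X/XOX/OX.]+1* (2,2)[O../XOX/OXX]-1
p2 O@[O.X/XOX/OX.] terminal -1; root [O../XOX/OX.] d6

value(O../XOX/OX., X) = +1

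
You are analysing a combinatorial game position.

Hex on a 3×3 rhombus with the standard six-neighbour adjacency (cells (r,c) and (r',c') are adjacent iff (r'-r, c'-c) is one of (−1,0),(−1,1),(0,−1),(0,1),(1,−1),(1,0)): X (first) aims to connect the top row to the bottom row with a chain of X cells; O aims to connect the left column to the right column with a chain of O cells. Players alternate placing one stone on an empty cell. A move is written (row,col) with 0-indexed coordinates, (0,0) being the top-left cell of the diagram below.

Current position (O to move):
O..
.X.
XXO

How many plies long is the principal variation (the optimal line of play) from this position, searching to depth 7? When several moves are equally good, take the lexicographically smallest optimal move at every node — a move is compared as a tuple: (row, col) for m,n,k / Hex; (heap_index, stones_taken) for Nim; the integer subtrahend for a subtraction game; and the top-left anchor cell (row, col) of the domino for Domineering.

p1 O@[O../.X./XXO]: (0,1)[OO./.X./XXO]-1* (0,2)[O.O/.X./XXO]-1 (1,0)[O../OX./XXO]-1 (1,2)[O../.XO/XXO]-1
p2 X@[OO./.X./XXO]: (0,2)[OOX/.X./XXO]+1* (1,0)[OO./XX./XXO]-1 (1,2)[OO./.XX/XXO]-1
p3 O@[OOX/.X./XXO] terminal -1; root [O../.X./XXO] d7

PV length from [O../.X./XXO]: 2 plies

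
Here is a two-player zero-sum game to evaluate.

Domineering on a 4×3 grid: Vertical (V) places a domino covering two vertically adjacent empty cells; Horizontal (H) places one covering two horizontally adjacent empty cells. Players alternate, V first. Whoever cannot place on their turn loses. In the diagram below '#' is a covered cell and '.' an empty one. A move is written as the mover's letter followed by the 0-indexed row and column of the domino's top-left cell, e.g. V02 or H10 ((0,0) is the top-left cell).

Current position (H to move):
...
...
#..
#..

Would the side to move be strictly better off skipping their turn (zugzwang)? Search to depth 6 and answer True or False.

p1 H@[.../.../#../#..]: H00[##./.../#../#..]-1* H01[.##/.../#../#..]-1 H10[.../##./#../#..]-1 H11[.../.##/#../#..]-1 H21[.../.../###/#..]-1 H31[.../.../#../###]-1
p2 V@[##./.../#../#..]: V02[###/..#/#../#..]-1 V11[##./.#./##./#..]+1* V12[##./..#/#.#/#..]+1 V21[##./.../##./##.]+1 V22[##./.../#.#/#.#]+1
p3 H@[##./.#./##./#..]: H31[##./.#./##./###]-1*
p4 V@[##./.#./##./###]: V02[###/.##/##./###]+1* V12[##./.##/###/###]+1
p5 H@[###/.##/##./###] terminal -1; root [.../.../#../#..] d6
if H skipped the turn, V would face:
~ p1 V@[.../.../#../#..]: V00[#../#../#../#..]+1* V01[.#./.#./#../#..]+1 V02[..#/..#/#../#..]+1 V11[.../.#./##./#..]+1 V12[.../..#/#.#/#..]-1 V21[.../.../##./##.]+1 V22[.../.../#.#/#.#]+1
~ p2 H@[#../#../#../#..]: H01[###/#../#../#..]-1* H11[#../###/#../#..]-1 H21[#../#../###/#..]-1 H31[#../#../#../###]-1
~ p3 V@[###/#../#../#..]: V11[###/##./##./#..]+1* V12[###/#.#/#.#/#..]+1 V21[###/#../##./##.]+1 V22[###/#../#.#/#.#]+1
~ p4 H@[###/##./##./#..]: H31[###/##./##./###]-1*
~ p5 V@[###/##./##./###]: V12[###/###/###/###]+1*
~ p6 H@[###/###/###/###] terminal -1; root [.../.../#../#..] d6
compare (H): move=-1 vs pass=-1

zugzwang(.../.../#../#.., H) = False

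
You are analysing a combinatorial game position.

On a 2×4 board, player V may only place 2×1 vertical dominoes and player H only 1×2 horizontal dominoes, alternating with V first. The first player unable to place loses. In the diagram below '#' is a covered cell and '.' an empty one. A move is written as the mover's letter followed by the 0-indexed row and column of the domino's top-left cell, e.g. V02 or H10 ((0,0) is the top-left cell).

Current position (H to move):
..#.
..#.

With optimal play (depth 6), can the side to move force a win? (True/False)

H winning at [..#./..#.]: True

p1 H@[..#./..#.]: H00[###./..#.]+1* H10[..#./###.]+1
p2 V@[###./..#.]: V03[####/..##]-1*
p3 H@[####/..##]: H10[####/####]+1*
p4 V@[####/####] terminal -1; root [..#./..#.] d6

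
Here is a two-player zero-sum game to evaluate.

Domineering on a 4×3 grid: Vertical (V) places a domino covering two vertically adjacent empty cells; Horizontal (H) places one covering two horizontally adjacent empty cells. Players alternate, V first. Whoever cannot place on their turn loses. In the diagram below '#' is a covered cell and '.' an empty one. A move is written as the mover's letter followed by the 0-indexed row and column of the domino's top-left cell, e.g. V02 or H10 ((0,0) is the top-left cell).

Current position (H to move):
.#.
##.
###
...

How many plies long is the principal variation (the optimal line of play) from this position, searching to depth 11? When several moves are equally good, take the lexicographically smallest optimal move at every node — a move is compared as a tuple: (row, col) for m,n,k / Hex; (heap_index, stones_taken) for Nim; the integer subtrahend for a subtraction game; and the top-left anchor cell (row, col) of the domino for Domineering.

ply 1, H at .#./##./###/... | H30=-1→.#./##./###/##.*; H31=-1→.#./##./###/.##
ply 2, V at .#./##./###/##. | V02=+1→.##/###/###/##.*
ply 3: .##/###/###/##. is terminal -1 (H); from .#./##./###/... depth 11

PV length from [.#./##./###/...]: 2 plies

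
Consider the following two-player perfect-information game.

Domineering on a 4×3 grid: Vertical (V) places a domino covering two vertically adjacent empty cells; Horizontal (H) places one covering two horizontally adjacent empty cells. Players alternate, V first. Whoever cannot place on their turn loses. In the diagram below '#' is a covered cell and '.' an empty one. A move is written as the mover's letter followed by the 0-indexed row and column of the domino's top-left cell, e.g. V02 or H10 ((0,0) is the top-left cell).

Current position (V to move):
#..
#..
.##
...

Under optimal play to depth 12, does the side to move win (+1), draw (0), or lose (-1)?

[#../#../.##/...] V move#1: V01:+1/##./##./.##/...*, V02:+1/#.#/#.#/.##/..., V20:-1/#../#../###/#..
[##./##./.##/...] H move#2: H30:-1/##./##./.##/##.*, H31:-1/##./##./.##/.##
[##./##./.##/##.] V move#3: V02:+1/###/###/.##/##.*
[###/###/.##/##.] end (terminal -1, H#4); searched #../#../.##/... to 12

value(#../#../.##/..., V) = +1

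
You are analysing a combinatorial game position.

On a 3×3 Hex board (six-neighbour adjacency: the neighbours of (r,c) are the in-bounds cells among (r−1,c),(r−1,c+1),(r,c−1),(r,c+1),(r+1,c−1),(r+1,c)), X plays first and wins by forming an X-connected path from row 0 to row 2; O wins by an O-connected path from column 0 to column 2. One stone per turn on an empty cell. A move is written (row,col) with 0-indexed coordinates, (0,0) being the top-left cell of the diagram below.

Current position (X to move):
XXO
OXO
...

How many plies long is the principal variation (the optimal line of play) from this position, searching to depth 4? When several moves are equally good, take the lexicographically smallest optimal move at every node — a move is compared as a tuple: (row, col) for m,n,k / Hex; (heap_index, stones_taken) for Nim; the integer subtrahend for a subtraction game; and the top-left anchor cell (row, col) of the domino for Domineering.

PV length from [XXO/OXO/...]: 1 ply

[XXO/OXO/...] X move#1: (2,0):+1/XXO/OXO/X..*, (2,1):+1/XXO/OXO/.X., (2,2):+1/XXO/OXO/..X
[XXO/OXO/X..] end (terminal -1, O#2); searched XXO/OXO/... to 4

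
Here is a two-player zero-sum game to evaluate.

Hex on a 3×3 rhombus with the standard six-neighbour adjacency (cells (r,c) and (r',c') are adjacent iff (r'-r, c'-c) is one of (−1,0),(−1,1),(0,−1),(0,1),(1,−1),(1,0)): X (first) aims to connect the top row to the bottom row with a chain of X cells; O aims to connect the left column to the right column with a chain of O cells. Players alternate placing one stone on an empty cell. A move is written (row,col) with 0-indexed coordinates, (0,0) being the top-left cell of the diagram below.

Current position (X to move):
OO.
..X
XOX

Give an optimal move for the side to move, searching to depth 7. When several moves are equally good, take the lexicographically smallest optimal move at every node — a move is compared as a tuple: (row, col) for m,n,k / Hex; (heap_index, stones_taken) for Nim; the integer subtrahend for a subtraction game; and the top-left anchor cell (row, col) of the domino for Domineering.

[OO./..X/XOX] X move#1: (0,2):+1/OOX/..X/XOX*, (1,0):-1/OO./X.X/XOX, (1,1):-1/OO./.XX/XOX
[OOX/..X/XOX] end (terminal -1, O#2); searched OO./..X/XOX to 7

X's best at [OO./..X/XOX]: (0,2)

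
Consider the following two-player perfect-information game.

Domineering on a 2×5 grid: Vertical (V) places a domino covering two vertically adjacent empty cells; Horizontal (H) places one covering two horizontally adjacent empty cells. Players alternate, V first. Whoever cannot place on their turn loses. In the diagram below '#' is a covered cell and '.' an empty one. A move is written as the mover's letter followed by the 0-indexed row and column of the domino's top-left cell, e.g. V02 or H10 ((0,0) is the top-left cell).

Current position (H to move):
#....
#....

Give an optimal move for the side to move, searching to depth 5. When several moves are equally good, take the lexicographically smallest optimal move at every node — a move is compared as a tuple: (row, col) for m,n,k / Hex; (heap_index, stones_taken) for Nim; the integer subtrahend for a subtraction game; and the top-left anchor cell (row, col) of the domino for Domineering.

H's best at [#..../#....]: H02

[#..../#....] H move#1: H01:-1/###../#...., H02:+1/#.##./#....*, H03:-1/#..##/#...., H11:-1/#..../###.., H12:+1/#..../#.##., H13:-1/#..../#..##
[#.##./#....] V move#2: V01:-1/####./##...*, V04:-1/#.###/#...#
[####./##...] H move#3: H12:-1/####./####., H13:+1/####./##.##*
[####./##.##] end (terminal -1, V#4); searched #..../#.... to 5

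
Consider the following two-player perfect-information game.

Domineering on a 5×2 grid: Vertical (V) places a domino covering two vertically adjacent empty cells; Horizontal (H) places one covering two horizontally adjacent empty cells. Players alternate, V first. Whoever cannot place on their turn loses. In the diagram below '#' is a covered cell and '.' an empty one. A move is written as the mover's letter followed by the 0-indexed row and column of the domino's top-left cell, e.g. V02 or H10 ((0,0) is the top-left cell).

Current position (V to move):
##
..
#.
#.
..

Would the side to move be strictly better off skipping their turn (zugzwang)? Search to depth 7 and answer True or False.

p1 V@[##/../#./#./..]: V11[##/.#/##/#./..]-1* V21[##/../##/##/..]-1 V31[##/../#./##/.#]-1
p2 H@[##/.#/##/#./..]: H40[##/.#/##/#./##]+1*
p3 V@[##/.#/##/#./##] terminal -1; root [##/../#./#./..] d7
suppose V passes — search the same position with H to move:
pass> p1 H@[##/../#./#./..]: H10[##/##/#./#./..]-1* H40[##/../#./#./##]-1
pass> p2 V@[##/##/#./#./..]: V21[##/##/##/##/..]-1 V31[##/##/#./##/.#]+1*
pass> p3 H@[##/##/#./##/.#] terminal -1; root [##/../#./#./..] d7
for V: play -1, pass +1

zugzwang(##/../#./#./.., V) = True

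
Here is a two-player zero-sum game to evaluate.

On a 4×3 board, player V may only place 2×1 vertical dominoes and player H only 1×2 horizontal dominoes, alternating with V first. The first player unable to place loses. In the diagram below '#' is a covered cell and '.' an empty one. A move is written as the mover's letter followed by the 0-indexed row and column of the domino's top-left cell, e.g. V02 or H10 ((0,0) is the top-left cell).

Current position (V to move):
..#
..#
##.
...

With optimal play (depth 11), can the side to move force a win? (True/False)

V winning at [..#/..#/##./...]: True

[..#/..#/##./...] V move#1: V00:+1/#.#/#.#/##./...*, V01:+1/.##/.##/##./..., V22:-1/..#/..#/###/..#
[#.#/#.#/##./...] H move#2: H30:-1/#.#/#.#/##./##.*, H31:-1/#.#/#.#/##./.##
[#.#/#.#/##./##.] V move#3: V01:+1/###/###/##./##.*, V22:+1/#.#/#.#/###/###
[###/###/##./##.] end (terminal -1, H#4); searched ..#/..#/##./... to 11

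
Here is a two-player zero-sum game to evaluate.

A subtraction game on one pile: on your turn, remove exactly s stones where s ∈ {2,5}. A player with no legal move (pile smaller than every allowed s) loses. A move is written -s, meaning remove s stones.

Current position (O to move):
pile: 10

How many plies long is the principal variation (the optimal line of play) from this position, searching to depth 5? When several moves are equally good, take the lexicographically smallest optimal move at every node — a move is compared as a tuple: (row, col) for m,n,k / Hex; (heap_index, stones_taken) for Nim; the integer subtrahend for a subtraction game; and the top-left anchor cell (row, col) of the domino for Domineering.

PV length from [10]: 5 plies

[10] O move#1: -2:+1/8*, -5:-1/5
[8] X move#2: -2:-1/6*, -5:-1/3
[6] O move#3: -2:+1/4*, -5:+1/1
[4] X move#4: -2:-1/2*
[2] O move#5: -2:+1/0*
[0] end (terminal -1, X#6); searched 10 to 5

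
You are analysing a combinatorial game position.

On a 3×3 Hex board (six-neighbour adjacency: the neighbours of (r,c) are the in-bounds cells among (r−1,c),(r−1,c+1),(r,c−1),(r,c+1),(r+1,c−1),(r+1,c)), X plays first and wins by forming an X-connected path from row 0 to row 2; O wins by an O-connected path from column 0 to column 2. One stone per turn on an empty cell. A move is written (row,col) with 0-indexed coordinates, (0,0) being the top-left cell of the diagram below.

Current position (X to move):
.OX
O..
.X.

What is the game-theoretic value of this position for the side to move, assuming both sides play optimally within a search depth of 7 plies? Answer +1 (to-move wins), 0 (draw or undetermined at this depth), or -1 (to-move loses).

ply 1, X at .OX/O../.X. | (0,0)=+1→XOX/O../.X.*; (1,1)=+1→.OX/OX./.X.; (1,2)=+1→.OX/O.X/.X.; (2,0)=+1→.OX/O../XX.; (2,2)=+1→.OX/O../.XX
ply 2, O at XOX/O../.X. | (1,1)=-1→XOX/OO./.X.*; (1,2)=-1→XOX/O.O/.X.; (2,0)=-1→XOX/O../OX.; (2,2)=-1→XOX/O../.XO
ply 3, X at XOX/OO./.X. | (1,2)=+1→XOX/OOX/.X.*; (2,0)=-1→XOX/OO./XX.; (2,2)=-1→XOX/OO./.XX
ply 4: XOX/OOX/.X. is terminal -1 (O); from .OX/O../.X. depth 7

value(.OX/O../.X., X) = +1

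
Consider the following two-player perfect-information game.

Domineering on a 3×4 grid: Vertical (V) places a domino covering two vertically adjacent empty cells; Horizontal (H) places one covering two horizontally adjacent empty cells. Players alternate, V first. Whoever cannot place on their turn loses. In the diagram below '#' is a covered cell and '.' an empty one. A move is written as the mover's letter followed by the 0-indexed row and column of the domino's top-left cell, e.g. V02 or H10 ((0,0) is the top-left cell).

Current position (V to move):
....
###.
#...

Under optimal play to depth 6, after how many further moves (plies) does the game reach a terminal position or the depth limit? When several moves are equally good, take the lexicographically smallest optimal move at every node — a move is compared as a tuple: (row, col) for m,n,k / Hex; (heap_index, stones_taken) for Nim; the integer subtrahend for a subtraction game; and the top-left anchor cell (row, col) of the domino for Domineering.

PV length from [..../###./#...]: 2 plies

[..../###./#...] V move#1: V03:-1/...#/####/#...*, V13:-1/..../####/#..#
[...#/####/#...] H move#2: H00:+1/##.#/####/#...*, H01:+1/.###/####/#..., H21:+1/...#/####/###., H22:+1/...#/####/#.##
[##.#/####/#...] end (terminal -1, V#3); searched ..../###./#... to 6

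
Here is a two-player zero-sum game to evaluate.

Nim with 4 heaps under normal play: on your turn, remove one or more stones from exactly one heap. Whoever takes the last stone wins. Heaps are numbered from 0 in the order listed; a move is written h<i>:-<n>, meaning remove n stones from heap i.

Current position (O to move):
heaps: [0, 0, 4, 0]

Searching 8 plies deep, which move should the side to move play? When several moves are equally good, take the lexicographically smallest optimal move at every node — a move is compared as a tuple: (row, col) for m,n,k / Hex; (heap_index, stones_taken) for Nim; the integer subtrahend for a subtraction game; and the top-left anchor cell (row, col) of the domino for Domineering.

O's best at [(0,0,4,0)]: h2:-4

[(0,0,4,0)] O move#1: h2:-1:-1/(0,0,3,0), h2:-2:-1/(0,0,2,0), h2:-3:-1/(0,0,1,0), h2:-4:+1/(0,0,0,0)*
[(0,0,0,0)] end (terminal -1, X#2); searched (0,0,4,0) to 8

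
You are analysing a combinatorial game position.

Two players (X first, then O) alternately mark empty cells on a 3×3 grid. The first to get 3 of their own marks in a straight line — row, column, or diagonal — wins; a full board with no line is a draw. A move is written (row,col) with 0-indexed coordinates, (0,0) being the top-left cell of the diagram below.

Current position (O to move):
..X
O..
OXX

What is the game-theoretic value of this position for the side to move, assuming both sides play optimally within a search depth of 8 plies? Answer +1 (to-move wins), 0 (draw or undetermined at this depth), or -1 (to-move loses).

p1 O@[..X/O../OXX]: (0,0)[O.X/O../OXX]+1* (0,1)[.OX/O../OXX]-1 (1,1)[..X/OO./OXX]-1 (1,2)[..X/O.O/OXX]+1
p2 X@[O.X/O../OXX] terminal -1; root [..X/O../OXX] d8

value(..X/O../OXX, O) = +1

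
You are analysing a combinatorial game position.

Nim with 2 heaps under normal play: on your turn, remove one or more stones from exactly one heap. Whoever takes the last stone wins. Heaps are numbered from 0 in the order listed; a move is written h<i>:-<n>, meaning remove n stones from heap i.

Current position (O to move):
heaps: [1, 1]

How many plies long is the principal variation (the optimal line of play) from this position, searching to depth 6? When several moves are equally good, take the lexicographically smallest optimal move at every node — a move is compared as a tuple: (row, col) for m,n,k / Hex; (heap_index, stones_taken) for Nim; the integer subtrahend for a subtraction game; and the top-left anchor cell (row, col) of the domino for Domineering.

PV length from [(1,1)]: 2 plies

[(1,1)] O move#1: h0:-1:-1/(0,1)*, h1:-1:-1/(1,0)
[(0,1)] X move#2: h1:-1:+1/(0,0)*
[(0,0)] end (terminal -1, O#3); searched (1,1) to 6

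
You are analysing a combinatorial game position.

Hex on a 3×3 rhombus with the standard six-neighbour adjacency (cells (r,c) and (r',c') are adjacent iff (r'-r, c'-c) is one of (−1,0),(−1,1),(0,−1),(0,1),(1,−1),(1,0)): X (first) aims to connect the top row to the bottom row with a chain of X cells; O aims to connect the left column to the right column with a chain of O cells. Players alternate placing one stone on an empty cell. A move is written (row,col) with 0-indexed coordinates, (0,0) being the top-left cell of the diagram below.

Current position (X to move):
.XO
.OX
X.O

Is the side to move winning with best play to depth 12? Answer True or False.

[.XO/.OX/X.O] X move#1: (0,0):-1/XXO/.OX/X.O, (1,0):+1/.XO/XOX/X.O*, (2,1):-1/.XO/.OX/XXO
[.XO/XOX/X.O] end (terminal -1, O#2); searched .XO/.OX/X.O to 12

X winning at [.XO/.OX/X.O]: True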